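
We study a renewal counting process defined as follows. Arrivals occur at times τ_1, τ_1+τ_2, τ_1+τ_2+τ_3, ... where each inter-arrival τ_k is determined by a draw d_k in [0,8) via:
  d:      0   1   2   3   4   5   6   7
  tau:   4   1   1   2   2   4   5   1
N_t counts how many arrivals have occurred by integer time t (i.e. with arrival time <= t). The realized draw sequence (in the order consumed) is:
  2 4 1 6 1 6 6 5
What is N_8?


3

draw d_1=2: τ_1=1, arrival time A_1=1
draw d_2=4: τ_2=2, arrival time A_2=3
draw d_3=1: τ_3=1, arrival time A_3=4
draw d_4=6: τ_4=5, arrival time A_4=9
draw d_5=1: τ_5=1, arrival time A_5=10
draw d_6=6: τ_6=5, arrival time A_6=15
draw d_7=6: τ_7=5, arrival time A_7=20
draw d_8=5: τ_8=4, arrival time A_8=24
N_t over t=0..8: 0:0 1:1 2:1 3:2 4:3 5:3 6:3 7:3 8:3


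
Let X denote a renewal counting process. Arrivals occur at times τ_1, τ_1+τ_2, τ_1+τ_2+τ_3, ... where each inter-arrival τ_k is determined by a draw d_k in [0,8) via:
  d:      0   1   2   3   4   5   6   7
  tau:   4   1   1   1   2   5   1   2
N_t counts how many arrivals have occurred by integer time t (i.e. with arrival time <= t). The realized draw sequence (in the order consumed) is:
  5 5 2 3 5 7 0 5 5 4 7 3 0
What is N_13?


4

draw d_1=5: τ_1=5, arrival time A_1=5
draw d_2=5: τ_2=5, arrival time A_2=10
draw d_3=2: τ_3=1, arrival time A_3=11
draw d_4=3: τ_4=1, arrival time A_4=12
draw d_5=5: τ_5=5, arrival time A_5=17
draw d_6=7: τ_6=2, arrival time A_6=19
draw d_7=0: τ_7=4, arrival time A_7=23
draw d_8=5: τ_8=5, arrival time A_8=28
draw d_9=5: τ_9=5, arrival time A_9=33
draw d_10=4: τ_10=2, arrival time A_10=35
draw d_11=7: τ_11=2, arrival time A_11=37
draw d_12=3: τ_12=1, arrival time A_12=38
draw d_13=0: τ_13=4, arrival time A_13=42
N_t over t=0..13: 0:0 1:0 2:0 3:0 4:0 5:1 6:1 7:1 8:1 9:1 10:2 11:3 12:4 13:4


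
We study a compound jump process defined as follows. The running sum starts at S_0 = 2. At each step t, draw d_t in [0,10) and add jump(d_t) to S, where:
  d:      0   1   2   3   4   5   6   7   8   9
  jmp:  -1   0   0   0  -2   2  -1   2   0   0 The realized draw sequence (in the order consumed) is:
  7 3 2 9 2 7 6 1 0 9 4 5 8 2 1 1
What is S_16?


4

t=0: S=2, d=7, jump=2, S_1=4
t=1: S=4, d=3, jump=0, S_2=4
t=2: S=4, d=2, jump=0, S_3=4
t=3: S=4, d=9, jump=0, S_4=4
t=4: S=4, d=2, jump=0, S_5=4
t=5: S=4, d=7, jump=2, S_6=6
t=6: S=6, d=6, jump=-1, S_7=5
t=7: S=5, d=1, jump=0, S_8=5
t=8: S=5, d=0, jump=-1, S_9=4
t=9: S=4, d=9, jump=0, S_10=4
t=10: S=4, d=4, jump=-2, S_11=2
t=11: S=2, d=5, jump=2, S_12=4
t=12: S=4, d=8, jump=0, S_13=4
t=13: S=4, d=2, jump=0, S_14=4
t=14: S=4, d=1, jump=0, S_15=4
t=15: S=4, d=1, jump=0, S_16=4


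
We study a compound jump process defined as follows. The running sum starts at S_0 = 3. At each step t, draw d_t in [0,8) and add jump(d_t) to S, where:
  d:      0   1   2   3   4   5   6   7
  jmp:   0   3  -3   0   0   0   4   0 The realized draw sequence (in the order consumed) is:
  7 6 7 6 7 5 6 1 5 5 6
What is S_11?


t=0: S=3, d=7, jump=0, S_1=3
t=1: S=3, d=6, jump=4, S_2=7
t=2: S=7, d=7, jump=0, S_3=7
t=3: S=7, d=6, jump=4, S_4=11
t=4: S=11, d=7, jump=0, S_5=11
t=5: S=11, d=5, jump=0, S_6=11
t=6: S=11, d=6, jump=4, S_7=15
t=7: S=15, d=1, jump=3, S_8=18
t=8: S=18, d=5, jump=0, S_9=18
t=9: S=18, d=5, jump=0, S_10=18
t=10: S=18, d=6, jump=4, S_11=22

22


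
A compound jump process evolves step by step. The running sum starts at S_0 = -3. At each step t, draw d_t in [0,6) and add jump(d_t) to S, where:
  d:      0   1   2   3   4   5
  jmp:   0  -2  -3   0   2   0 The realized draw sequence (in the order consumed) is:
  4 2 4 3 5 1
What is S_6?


-4

t=0: S=-3, d=4, jump=2, S_1=-1
t=1: S=-1, d=2, jump=-3, S_2=-4
t=2: S=-4, d=4, jump=2, S_3=-2
t=3: S=-2, d=3, jump=0, S_4=-2
t=4: S=-2, d=5, jump=0, S_5=-2
t=5: S=-2, d=1, jump=-2, S_6=-4


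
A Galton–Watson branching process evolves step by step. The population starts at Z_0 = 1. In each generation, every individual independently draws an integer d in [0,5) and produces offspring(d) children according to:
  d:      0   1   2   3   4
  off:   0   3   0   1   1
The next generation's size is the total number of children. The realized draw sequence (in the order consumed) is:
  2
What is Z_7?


gen 0: Z_0=1, draws=[2], offspring=[0], Z_1=0
gen 1: Z_1=0, draws=[], offspring=[], Z_2=0
gen 2: Z_2=0, draws=[], offspring=[], Z_3=0
gen 3: Z_3=0, draws=[], offspring=[], Z_4=0
gen 4: Z_4=0, draws=[], offspring=[], Z_5=0
gen 5: Z_5=0, draws=[], offspring=[], Z_6=0
gen 6: Z_6=0, draws=[], offspring=[], Z_7=0

0


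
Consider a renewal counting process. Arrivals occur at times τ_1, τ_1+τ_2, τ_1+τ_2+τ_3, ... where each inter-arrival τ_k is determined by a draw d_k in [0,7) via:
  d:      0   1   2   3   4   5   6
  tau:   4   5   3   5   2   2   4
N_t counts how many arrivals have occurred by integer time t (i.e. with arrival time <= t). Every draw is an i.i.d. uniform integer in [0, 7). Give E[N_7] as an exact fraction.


Inter-arrival values over d=0..6: [4, 5, 3, 5, 2, 2, 4]
Each d has probability 1/7, so the pmf of τ is: f(2) = 2/7, f(3) = 1/7, f(4) = 2/7, f(5) = 2/7
Renewal equation for m(n) = E[N_n]: condition on τ_1 = k (if k <= n, one arrival plus a fresh copy on the remaining n−k steps): m(n) = F(n) + Σ_{k<=n} f(k)·m(n−k), where F(n) = P(τ <= n) and m(0) = 0
m(1) = F(1) = 0
m(2) = F(2) = 2/7
m(3) = F(3) = 3/7
m(4) = F(4) + f(2)·m(2) = 5/7 + 2/7·2/7 = 39/49
m(5) = F(5) + f(2)·m(3) + f(3)·m(2) = 1 + 2/7·3/7 + 1/7·2/7 = 57/49
m(6) = F(6) + f(2)·m(4) + f(3)·m(3) + f(4)·m(2) = 1 + 2/7·39/49 + 1/7·3/7 + 2/7·2/7 = 470/343
m(7) = F(7) + f(2)·m(5) + f(3)·m(4) + f(4)·m(3) + f(5)·m(2) = 1 + 2/7·57/49 + 1/7·39/49 + 2/7·3/7 + 2/7·2/7 = 566/343
E[N_7] = m(7) = 566/343

566/343


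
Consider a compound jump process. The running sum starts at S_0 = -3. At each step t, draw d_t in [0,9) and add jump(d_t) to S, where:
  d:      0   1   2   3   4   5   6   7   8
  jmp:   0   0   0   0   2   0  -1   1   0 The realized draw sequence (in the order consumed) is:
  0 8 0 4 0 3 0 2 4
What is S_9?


1

t=0: S=-3, d=0, jump=0, S_1=-3
t=1: S=-3, d=8, jump=0, S_2=-3
t=2: S=-3, d=0, jump=0, S_3=-3
t=3: S=-3, d=4, jump=2, S_4=-1
t=4: S=-1, d=0, jump=0, S_5=-1
t=5: S=-1, d=3, jump=0, S_6=-1
t=6: S=-1, d=0, jump=0, S_7=-1
t=7: S=-1, d=2, jump=0, S_8=-1
t=8: S=-1, d=4, jump=2, S_9=1


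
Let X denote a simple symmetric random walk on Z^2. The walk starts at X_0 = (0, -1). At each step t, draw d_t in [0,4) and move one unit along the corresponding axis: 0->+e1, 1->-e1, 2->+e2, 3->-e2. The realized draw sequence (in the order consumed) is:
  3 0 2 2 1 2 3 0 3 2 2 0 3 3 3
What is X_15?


t=0: X=(0, -1), d=3 → -e2, X_1=(0, -2)
t=1: X=(0, -2), d=0 → +e1, X_2=(1, -2)
t=2: X=(1, -2), d=2 → +e2, X_3=(1, -1)
t=3: X=(1, -1), d=2 → +e2, X_4=(1, 0)
t=4: X=(1, 0), d=1 → -e1, X_5=(0, 0)
t=5: X=(0, 0), d=2 → +e2, X_6=(0, 1)
t=6: X=(0, 1), d=3 → -e2, X_7=(0, 0)
t=7: X=(0, 0), d=0 → +e1, X_8=(1, 0)
t=8: X=(1, 0), d=3 → -e2, X_9=(1, -1)
t=9: X=(1, -1), d=2 → +e2, X_10=(1, 0)
t=10: X=(1, 0), d=2 → +e2, X_11=(1, 1)
t=11: X=(1, 1), d=0 → +e1, X_12=(2, 1)
t=12: X=(2, 1), d=3 → -e2, X_13=(2, 0)
t=13: X=(2, 0), d=3 → -e2, X_14=(2, -1)
t=14: X=(2, -1), d=3 → -e2, X_15=(2, -2)

(2, -2)


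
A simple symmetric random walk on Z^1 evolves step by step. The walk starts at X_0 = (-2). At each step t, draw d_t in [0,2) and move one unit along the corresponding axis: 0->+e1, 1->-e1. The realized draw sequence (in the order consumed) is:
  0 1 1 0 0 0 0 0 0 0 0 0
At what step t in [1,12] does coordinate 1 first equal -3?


t=0: X=(-2), d=0 → +e1, X_1=(-1)
t=1: X=(-1), d=1 → -e1, X_2=(-2)
t=2: X=(-2), d=1 → -e1, X_3=(-3)
t=3: X=(-3), d=0 → +e1, X_4=(-2)
t=4: X=(-2), d=0 → +e1, X_5=(-1)
t=5: X=(-1), d=0 → +e1, X_6=(0)
t=6: X=(0), d=0 → +e1, X_7=(1)
t=7: X=(1), d=0 → +e1, X_8=(2)
t=8: X=(2), d=0 → +e1, X_9=(3)
t=9: X=(3), d=0 → +e1, X_10=(4)
t=10: X=(4), d=0 → +e1, X_11=(5)
t=11: X=(5), d=0 → +e1, X_12=(6)

3


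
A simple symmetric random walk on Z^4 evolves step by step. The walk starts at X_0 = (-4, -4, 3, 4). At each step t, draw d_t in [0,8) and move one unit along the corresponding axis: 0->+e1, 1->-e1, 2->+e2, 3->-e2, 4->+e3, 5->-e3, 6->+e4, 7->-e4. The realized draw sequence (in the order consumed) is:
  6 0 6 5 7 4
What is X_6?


t=0: X=(-4, -4, 3, 4), d=6 → +e4, X_1=(-4, -4, 3, 5)
t=1: X=(-4, -4, 3, 5), d=0 → +e1, X_2=(-3, -4, 3, 5)
t=2: X=(-3, -4, 3, 5), d=6 → +e4, X_3=(-3, -4, 3, 6)
t=3: X=(-3, -4, 3, 6), d=5 → -e3, X_4=(-3, -4, 2, 6)
t=4: X=(-3, -4, 2, 6), d=7 → -e4, X_5=(-3, -4, 2, 5)
t=5: X=(-3, -4, 2, 5), d=4 → +e3, X_6=(-3, -4, 3, 5)

(-3, -4, 3, 5)


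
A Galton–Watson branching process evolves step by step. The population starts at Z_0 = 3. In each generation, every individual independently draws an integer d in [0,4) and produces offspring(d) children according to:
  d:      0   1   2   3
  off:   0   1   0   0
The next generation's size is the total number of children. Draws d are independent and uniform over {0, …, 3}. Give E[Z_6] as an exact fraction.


3/4096

Outcome values over d=0..3: [0, 1, 0, 0]
Σy = 1, Σy² = 1, M = 4
μ = 1/4 = 1/4,  σ² = 1/4 − (1/4)² = 3/16
E[Z_0] = 3
E[Z_1] = 1/4·E[Z_0] = 3/4
E[Z_2] = 1/4·E[Z_1] = 3/16
E[Z_3] = 1/4·E[Z_2] = 3/64
E[Z_4] = 1/4·E[Z_3] = 3/256
E[Z_5] = 1/4·E[Z_4] = 3/1024
E[Z_6] = 1/4·E[Z_5] = 3/4096


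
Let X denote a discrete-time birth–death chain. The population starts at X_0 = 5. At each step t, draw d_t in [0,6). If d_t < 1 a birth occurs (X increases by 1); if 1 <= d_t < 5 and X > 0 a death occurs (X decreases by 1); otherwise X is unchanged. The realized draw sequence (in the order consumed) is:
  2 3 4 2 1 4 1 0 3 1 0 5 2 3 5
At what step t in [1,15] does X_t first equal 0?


t=0: X=5, d=2 → death, X_1=4
t=1: X=4, d=3 → death, X_2=3
t=2: X=3, d=4 → death, X_3=2
t=3: X=2, d=2 → death, X_4=1
t=4: X=1, d=1 → death, X_5=0
t=5: X=0, d=4 → hold, X_6=0
t=6: X=0, d=1 → hold, X_7=0
t=7: X=0, d=0 → birth, X_8=1
t=8: X=1, d=3 → death, X_9=0
t=9: X=0, d=1 → hold, X_10=0
t=10: X=0, d=0 → birth, X_11=1
t=11: X=1, d=5 → hold, X_12=1
t=12: X=1, d=2 → death, X_13=0
t=13: X=0, d=3 → hold, X_14=0
t=14: X=0, d=5 → hold, X_15=0

5


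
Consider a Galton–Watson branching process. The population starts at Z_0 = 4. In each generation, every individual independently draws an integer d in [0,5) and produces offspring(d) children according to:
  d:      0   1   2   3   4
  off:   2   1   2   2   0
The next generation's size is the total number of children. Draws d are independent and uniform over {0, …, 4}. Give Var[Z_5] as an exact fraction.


Outcome values over d=0..4: [2, 1, 2, 2, 0]
Σy = 7, Σy² = 13, M = 5
μ = 7/5 = 7/5,  σ² = 13/5 − (7/5)² = 16/25
V_0 = 0, E_0 = 4
V_1 = 16/25·E_0 + (7/5)²·V_0 = 64/25;  E_1 = 28/5
V_2 = 16/25·E_1 + (7/5)²·V_1 = 5376/625;  E_2 = 196/25
V_3 = 16/25·E_2 + (7/5)²·V_2 = 341824/15625;  E_3 = 1372/125
V_4 = 16/25·E_3 + (7/5)²·V_3 = 19493376/390625;  E_4 = 9604/625
V_5 = 16/25·E_4 + (7/5)²·V_4 = 1051215424/9765625;  E_5 = 67228/3125

1051215424/9765625


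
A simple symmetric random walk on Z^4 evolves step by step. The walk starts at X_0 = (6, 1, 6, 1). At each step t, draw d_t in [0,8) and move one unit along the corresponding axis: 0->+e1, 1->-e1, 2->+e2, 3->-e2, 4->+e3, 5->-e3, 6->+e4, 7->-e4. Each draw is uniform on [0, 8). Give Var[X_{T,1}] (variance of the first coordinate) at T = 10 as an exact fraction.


Outcome values over d=0..7: [1, -1, 0, 0, 0, 0, 0, 0]
Σy = 0, Σy² = 2, M = 8
μ = 0/8 = 0,  σ² = 2/8 − (0)² = 1/4
Independent increments: Var[X_10] = 10·σ² = 10·(1/4) = 5/2

5/2


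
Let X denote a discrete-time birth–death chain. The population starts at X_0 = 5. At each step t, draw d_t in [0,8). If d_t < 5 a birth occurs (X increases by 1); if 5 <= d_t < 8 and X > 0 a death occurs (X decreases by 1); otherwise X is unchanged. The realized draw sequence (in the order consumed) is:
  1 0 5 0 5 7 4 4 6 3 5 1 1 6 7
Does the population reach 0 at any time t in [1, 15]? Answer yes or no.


t=0: X=5, d=1 → birth, X_1=6
t=1: X=6, d=0 → birth, X_2=7
t=2: X=7, d=5 → death, X_3=6
t=3: X=6, d=0 → birth, X_4=7
t=4: X=7, d=5 → death, X_5=6
t=5: X=6, d=7 → death, X_6=5
t=6: X=5, d=4 → birth, X_7=6
t=7: X=6, d=4 → birth, X_8=7
t=8: X=7, d=6 → death, X_9=6
t=9: X=6, d=3 → birth, X_10=7
t=10: X=7, d=5 → death, X_11=6
t=11: X=6, d=1 → birth, X_12=7
t=12: X=7, d=1 → birth, X_13=8
t=13: X=8, d=6 → death, X_14=7
t=14: X=7, d=7 → death, X_15=6

no


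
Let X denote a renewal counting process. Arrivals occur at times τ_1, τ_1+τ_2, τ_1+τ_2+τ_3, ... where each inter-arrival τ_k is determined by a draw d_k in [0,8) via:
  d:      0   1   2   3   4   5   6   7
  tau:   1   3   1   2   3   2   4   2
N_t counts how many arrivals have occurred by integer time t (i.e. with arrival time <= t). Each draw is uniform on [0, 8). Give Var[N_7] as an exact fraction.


Inter-arrival values over d=0..7: [1, 3, 1, 2, 3, 2, 4, 2]
Each d has probability 1/8, so the pmf of τ is: f(1) = 1/4, f(2) = 3/8, f(3) = 1/4, f(4) = 1/8
Let p_n(j) = P(N_n = j), with p_0 = [1]. Condition on τ_1: p_n(0) = P(τ > n), and for j >= 1, p_n(j) = Σ_{k<=n} f(k)·p_{n−k}(j−1)
p_1 = [3/4, 1/4]  (j = 0..1)
p_2 = [3/8, 9/16, 1/16]  (j = 0..2)
p_3 = [1/8, 5/8, 15/64, 1/64]  (j = 0..3)
p_4 = [0, 31/64, 55/128, 21/256, 1/256]  (j = 0..4)
p_5 = [0, 15/64, 135/256, 27/128, 27/1024, 1/1024]  (j = 0..5)
p_6 = [0, 5/64, 239/512, 23/64, 179/2048, 33/4096, 1/4096]  (j = 0..6)
p_7 = [0, 1/64, 157/512, 231/512, 49/256, 67/2048, 39/16384, 1/16384]  (j = 0..7)
E[N_7] = Σ j·p_7(j) = 47945/16384;  E[N_7²] = Σ j²·p_7(j) = 151909/16384
Var[N_7] = 151909/16384 − (47945/16384)² = 190154031/268435456

190154031/268435456


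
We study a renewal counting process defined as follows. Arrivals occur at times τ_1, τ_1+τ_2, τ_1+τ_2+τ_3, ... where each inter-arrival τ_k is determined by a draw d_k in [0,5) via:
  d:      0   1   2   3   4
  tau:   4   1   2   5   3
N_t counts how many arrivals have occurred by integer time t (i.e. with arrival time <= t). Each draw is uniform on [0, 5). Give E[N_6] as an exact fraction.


Inter-arrival values over d=0..4: [4, 1, 2, 5, 3]
Each d has probability 1/5, so the pmf of τ is: f(1) = 1/5, f(2) = 1/5, f(3) = 1/5, f(4) = 1/5, f(5) = 1/5
Renewal equation for m(n) = E[N_n]: condition on τ_1 = k (if k <= n, one arrival plus a fresh copy on the remaining n−k steps): m(n) = F(n) + Σ_{k<=n} f(k)·m(n−k), where F(n) = P(τ <= n) and m(0) = 0
m(1) = F(1) = 1/5
m(2) = F(2) + f(1)·m(1) = 2/5 + 1/5·1/5 = 11/25
m(3) = F(3) + f(1)·m(2) + f(2)·m(1) = 3/5 + 1/5·11/25 + 1/5·1/5 = 91/125
m(4) = F(4) + f(1)·m(3) + f(2)·m(2) + f(3)·m(1) = 4/5 + 1/5·91/125 + 1/5·11/25 + 1/5·1/5 = 671/625
m(5) = F(5) + f(1)·m(4) + f(2)·m(3) + f(3)·m(2) + f(4)·m(1) = 1 + 1/5·671/625 + 1/5·91/125 + 1/5·11/25 + 1/5·1/5 = 4651/3125
m(6) = F(6) + f(1)·m(5) + f(2)·m(4) + f(3)·m(3) + f(4)·m(2) + f(5)·m(1) = 1 + 1/5·4651/3125 + 1/5·671/625 + 1/5·91/125 + 1/5·11/25 + 1/5·1/5 = 27906/15625
E[N_6] = m(6) = 27906/15625

27906/15625


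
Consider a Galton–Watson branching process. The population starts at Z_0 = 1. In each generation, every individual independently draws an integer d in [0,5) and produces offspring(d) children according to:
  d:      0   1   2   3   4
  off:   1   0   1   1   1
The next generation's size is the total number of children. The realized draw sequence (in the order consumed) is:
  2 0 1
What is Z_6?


gen 0: Z_0=1, draws=[2], offspring=[1], Z_1=1
gen 1: Z_1=1, draws=[0], offspring=[1], Z_2=1
gen 2: Z_2=1, draws=[1], offspring=[0], Z_3=0
gen 3: Z_3=0, draws=[], offspring=[], Z_4=0
gen 4: Z_4=0, draws=[], offspring=[], Z_5=0
gen 5: Z_5=0, draws=[], offspring=[], Z_6=0

0


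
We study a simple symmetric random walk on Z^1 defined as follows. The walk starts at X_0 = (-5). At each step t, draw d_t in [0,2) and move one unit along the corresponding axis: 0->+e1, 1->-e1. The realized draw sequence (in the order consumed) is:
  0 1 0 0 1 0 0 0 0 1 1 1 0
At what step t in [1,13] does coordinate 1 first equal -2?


t=0: X=(-5), d=0 → +e1, X_1=(-4)
t=1: X=(-4), d=1 → -e1, X_2=(-5)
t=2: X=(-5), d=0 → +e1, X_3=(-4)
t=3: X=(-4), d=0 → +e1, X_4=(-3)
t=4: X=(-3), d=1 → -e1, X_5=(-4)
t=5: X=(-4), d=0 → +e1, X_6=(-3)
t=6: X=(-3), d=0 → +e1, X_7=(-2)
t=7: X=(-2), d=0 → +e1, X_8=(-1)
t=8: X=(-1), d=0 → +e1, X_9=(0)
t=9: X=(0), d=1 → -e1, X_10=(-1)
t=10: X=(-1), d=1 → -e1, X_11=(-2)
t=11: X=(-2), d=1 → -e1, X_12=(-3)
t=12: X=(-3), d=0 → +e1, X_13=(-2)

7


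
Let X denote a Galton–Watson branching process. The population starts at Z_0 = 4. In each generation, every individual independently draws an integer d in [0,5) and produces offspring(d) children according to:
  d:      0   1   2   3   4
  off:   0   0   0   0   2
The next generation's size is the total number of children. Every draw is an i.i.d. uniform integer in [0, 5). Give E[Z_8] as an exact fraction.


Outcome values over d=0..4: [0, 0, 0, 0, 2]
Σy = 2, Σy² = 4, M = 5
μ = 2/5 = 2/5,  σ² = 4/5 − (2/5)² = 16/25
E[Z_0] = 4
E[Z_1] = 2/5·E[Z_0] = 8/5
E[Z_2] = 2/5·E[Z_1] = 16/25
E[Z_3] = 2/5·E[Z_2] = 32/125
E[Z_4] = 2/5·E[Z_3] = 64/625
E[Z_5] = 2/5·E[Z_4] = 128/3125
E[Z_6] = 2/5·E[Z_5] = 256/15625
E[Z_7] = 2/5·E[Z_6] = 512/78125
E[Z_8] = 2/5·E[Z_7] = 1024/390625

1024/390625


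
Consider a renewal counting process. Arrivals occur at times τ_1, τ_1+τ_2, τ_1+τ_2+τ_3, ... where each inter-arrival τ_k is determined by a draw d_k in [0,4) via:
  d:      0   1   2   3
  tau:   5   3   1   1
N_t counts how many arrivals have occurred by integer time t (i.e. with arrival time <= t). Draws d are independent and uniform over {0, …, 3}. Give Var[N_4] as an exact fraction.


319/256

Inter-arrival values over d=0..3: [5, 3, 1, 1]
Each d has probability 1/4, so the pmf of τ is: f(1) = 1/2, f(3) = 1/4, f(5) = 1/4
Let p_n(j) = P(N_n = j), with p_0 = [1]. Condition on τ_1: p_n(0) = P(τ > n), and for j >= 1, p_n(j) = Σ_{k<=n} f(k)·p_{n−k}(j−1)
p_1 = [1/2, 1/2]  (j = 0..1)
p_2 = [1/2, 1/4, 1/4]  (j = 0..2)
p_3 = [1/4, 1/2, 1/8, 1/8]  (j = 0..3)
p_4 = [1/4, 1/4, 3/8, 1/16, 1/16]  (j = 0..4)
E[N_4] = Σ j·p_4(j) = 23/16;  E[N_4²] = Σ j²·p_4(j) = 53/16
Var[N_4] = 53/16 − (23/16)² = 319/256


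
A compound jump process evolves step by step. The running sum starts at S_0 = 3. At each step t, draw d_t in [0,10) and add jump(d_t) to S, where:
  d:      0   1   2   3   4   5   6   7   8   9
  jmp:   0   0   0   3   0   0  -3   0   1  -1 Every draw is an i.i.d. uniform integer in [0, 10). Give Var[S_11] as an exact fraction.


Outcome values over d=0..9: [0, 0, 0, 3, 0, 0, -3, 0, 1, -1]
Σy = 0, Σy² = 20, M = 10
μ = 0/10 = 0,  σ² = 20/10 − (0)² = 2
Independent increments: Var[S_11] = 11·σ² = 11·(2) = 22

22


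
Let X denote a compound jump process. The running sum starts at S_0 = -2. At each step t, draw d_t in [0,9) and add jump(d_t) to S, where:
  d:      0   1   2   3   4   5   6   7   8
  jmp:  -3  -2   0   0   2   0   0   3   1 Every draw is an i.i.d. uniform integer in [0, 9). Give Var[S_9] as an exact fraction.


Outcome values over d=0..8: [-3, -2, 0, 0, 2, 0, 0, 3, 1]
Σy = 1, Σy² = 27, M = 9
μ = 1/9 = 1/9,  σ² = 27/9 − (1/9)² = 242/81
Independent increments: Var[S_9] = 9·σ² = 9·(242/81) = 242/9

242/9


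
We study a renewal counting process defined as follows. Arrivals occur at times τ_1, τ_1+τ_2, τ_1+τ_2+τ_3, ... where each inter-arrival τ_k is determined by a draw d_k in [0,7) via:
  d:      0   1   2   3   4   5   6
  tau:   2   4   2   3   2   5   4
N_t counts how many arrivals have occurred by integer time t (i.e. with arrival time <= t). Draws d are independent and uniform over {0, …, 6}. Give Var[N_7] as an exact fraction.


44404/117649

Inter-arrival values over d=0..6: [2, 4, 2, 3, 2, 5, 4]
Each d has probability 1/7, so the pmf of τ is: f(2) = 3/7, f(3) = 1/7, f(4) = 2/7, f(5) = 1/7
Let p_n(j) = P(N_n = j), with p_0 = [1]. Condition on τ_1: p_n(0) = P(τ > n), and for j >= 1, p_n(j) = Σ_{k<=n} f(k)·p_{n−k}(j−1)
p_1 = [1]  (j = 0)
p_2 = [4/7, 3/7]  (j = 0..1)
p_3 = [3/7, 4/7]  (j = 0..1)
p_4 = [1/7, 33/49, 9/49]  (j = 0..2)
p_5 = [0, 34/49, 15/49]  (j = 0..2)
p_6 = [0, 3/7, 169/343, 27/343]  (j = 0..3)
p_7 = [0, 11/49, 212/343, 54/343]  (j = 0..3)
E[N_7] = Σ j·p_7(j) = 663/343;  E[N_7²] = Σ j²·p_7(j) = 1411/343
Var[N_7] = 1411/343 − (663/343)² = 44404/117649


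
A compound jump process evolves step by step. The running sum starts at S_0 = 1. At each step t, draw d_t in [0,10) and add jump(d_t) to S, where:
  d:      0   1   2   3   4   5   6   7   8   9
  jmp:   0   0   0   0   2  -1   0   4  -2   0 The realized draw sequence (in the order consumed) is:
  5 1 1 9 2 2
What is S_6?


t=0: S=1, d=5, jump=-1, S_1=0
t=1: S=0, d=1, jump=0, S_2=0
t=2: S=0, d=1, jump=0, S_3=0
t=3: S=0, d=9, jump=0, S_4=0
t=4: S=0, d=2, jump=0, S_5=0
t=5: S=0, d=2, jump=0, S_6=0

0


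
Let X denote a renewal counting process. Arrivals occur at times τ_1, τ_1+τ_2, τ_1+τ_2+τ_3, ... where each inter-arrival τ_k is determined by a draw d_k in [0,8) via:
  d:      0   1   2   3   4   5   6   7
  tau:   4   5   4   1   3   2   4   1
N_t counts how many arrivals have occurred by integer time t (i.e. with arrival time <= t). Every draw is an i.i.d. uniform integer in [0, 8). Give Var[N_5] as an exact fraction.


Inter-arrival values over d=0..7: [4, 5, 4, 1, 3, 2, 4, 1]
Each d has probability 1/8, so the pmf of τ is: f(1) = 1/4, f(2) = 1/8, f(3) = 1/8, f(4) = 3/8, f(5) = 1/8
Let p_n(j) = P(N_n = j), with p_0 = [1]. Condition on τ_1: p_n(0) = P(τ > n), and for j >= 1, p_n(j) = Σ_{k<=n} f(k)·p_{n−k}(j−1)
p_1 = [3/4, 1/4]  (j = 0..1)
p_2 = [5/8, 5/16, 1/16]  (j = 0..2)
p_3 = [1/2, 3/8, 7/64, 1/64]  (j = 0..3)
p_4 = [1/8, 43/64, 21/128, 9/256, 1/256]  (j = 0..4)
p_5 = [0, 37/64, 89/256, 1/16, 11/1024, 1/1024]  (j = 0..5)
E[N_5] = Σ j·p_5(j) = 1545/1024;  E[N_5²] = Σ j²·p_5(j) = 2793/1024
Var[N_5] = 2793/1024 − (1545/1024)² = 473007/1048576

473007/1048576


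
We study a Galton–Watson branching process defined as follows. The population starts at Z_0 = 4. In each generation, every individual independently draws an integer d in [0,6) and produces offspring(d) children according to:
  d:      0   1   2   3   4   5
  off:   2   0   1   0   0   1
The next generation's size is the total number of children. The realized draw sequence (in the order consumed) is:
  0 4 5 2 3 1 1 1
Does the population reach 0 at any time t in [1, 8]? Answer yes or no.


gen 0: Z_0=4, draws=[0, 4, 5, 2], offspring=[2, 0, 1, 1], Z_1=4
gen 1: Z_1=4, draws=[3, 1, 1, 1], offspring=[0, 0, 0, 0], Z_2=0
gen 2: Z_2=0, draws=[], offspring=[], Z_3=0
gen 3: Z_3=0, draws=[], offspring=[], Z_4=0
gen 4: Z_4=0, draws=[], offspring=[], Z_5=0
gen 5: Z_5=0, draws=[], offspring=[], Z_6=0
gen 6: Z_6=0, draws=[], offspring=[], Z_7=0
gen 7: Z_7=0, draws=[], offspring=[], Z_8=0

yes


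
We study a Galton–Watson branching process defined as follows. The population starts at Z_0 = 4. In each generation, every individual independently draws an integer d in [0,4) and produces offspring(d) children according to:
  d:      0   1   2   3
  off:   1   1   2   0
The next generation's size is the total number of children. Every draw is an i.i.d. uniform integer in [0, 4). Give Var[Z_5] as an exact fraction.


Outcome values over d=0..3: [1, 1, 2, 0]
Σy = 4, Σy² = 6, M = 4
μ = 4/4 = 1,  σ² = 6/4 − (1)² = 1/2
V_0 = 0, E_0 = 4
V_1 = 1/2·E_0 + (1)²·V_0 = 2;  E_1 = 4
V_2 = 1/2·E_1 + (1)²·V_1 = 4;  E_2 = 4
V_3 = 1/2·E_2 + (1)²·V_2 = 6;  E_3 = 4
V_4 = 1/2·E_3 + (1)²·V_3 = 8;  E_4 = 4
V_5 = 1/2·E_4 + (1)²·V_4 = 10;  E_5 = 4

10


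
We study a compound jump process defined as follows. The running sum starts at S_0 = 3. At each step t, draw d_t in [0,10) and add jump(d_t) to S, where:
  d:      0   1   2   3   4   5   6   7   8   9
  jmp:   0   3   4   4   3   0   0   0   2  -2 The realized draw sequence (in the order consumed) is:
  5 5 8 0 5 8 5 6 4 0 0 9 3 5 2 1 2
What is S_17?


23

t=0: S=3, d=5, jump=0, S_1=3
t=1: S=3, d=5, jump=0, S_2=3
t=2: S=3, d=8, jump=2, S_3=5
t=3: S=5, d=0, jump=0, S_4=5
t=4: S=5, d=5, jump=0, S_5=5
t=5: S=5, d=8, jump=2, S_6=7
t=6: S=7, d=5, jump=0, S_7=7
t=7: S=7, d=6, jump=0, S_8=7
t=8: S=7, d=4, jump=3, S_9=10
t=9: S=10, d=0, jump=0, S_10=10
t=10: S=10, d=0, jump=0, S_11=10
t=11: S=10, d=9, jump=-2, S_12=8
t=12: S=8, d=3, jump=4, S_13=12
t=13: S=12, d=5, jump=0, S_14=12
t=14: S=12, d=2, jump=4, S_15=16
t=15: S=16, d=1, jump=3, S_16=19
t=16: S=19, d=2, jump=4, S_17=23


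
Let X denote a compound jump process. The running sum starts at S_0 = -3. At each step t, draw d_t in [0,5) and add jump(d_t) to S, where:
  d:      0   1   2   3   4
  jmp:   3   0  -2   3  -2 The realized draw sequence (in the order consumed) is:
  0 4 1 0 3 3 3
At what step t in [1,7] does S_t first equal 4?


t=0: S=-3, d=0, jump=3, S_1=0
t=1: S=0, d=4, jump=-2, S_2=-2
t=2: S=-2, d=1, jump=0, S_3=-2
t=3: S=-2, d=0, jump=3, S_4=1
t=4: S=1, d=3, jump=3, S_5=4
t=5: S=4, d=3, jump=3, S_6=7
t=6: S=7, d=3, jump=3, S_7=10

5


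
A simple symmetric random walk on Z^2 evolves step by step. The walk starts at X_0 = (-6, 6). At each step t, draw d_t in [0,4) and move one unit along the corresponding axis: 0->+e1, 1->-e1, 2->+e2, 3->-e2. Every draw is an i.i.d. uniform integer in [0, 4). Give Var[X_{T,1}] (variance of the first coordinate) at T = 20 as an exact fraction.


10

Outcome values over d=0..3: [1, -1, 0, 0]
Σy = 0, Σy² = 2, M = 4
μ = 0/4 = 0,  σ² = 2/4 − (0)² = 1/2
Independent increments: Var[X_20] = 20·σ² = 20·(1/2) = 10


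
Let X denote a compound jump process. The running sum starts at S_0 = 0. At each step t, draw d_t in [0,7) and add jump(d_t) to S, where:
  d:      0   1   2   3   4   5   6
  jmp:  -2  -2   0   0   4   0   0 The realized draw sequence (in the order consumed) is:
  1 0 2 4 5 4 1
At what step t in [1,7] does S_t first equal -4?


t=0: S=0, d=1, jump=-2, S_1=-2
t=1: S=-2, d=0, jump=-2, S_2=-4
t=2: S=-4, d=2, jump=0, S_3=-4
t=3: S=-4, d=4, jump=4, S_4=0
t=4: S=0, d=5, jump=0, S_5=0
t=5: S=0, d=4, jump=4, S_6=4
t=6: S=4, d=1, jump=-2, S_7=2

2


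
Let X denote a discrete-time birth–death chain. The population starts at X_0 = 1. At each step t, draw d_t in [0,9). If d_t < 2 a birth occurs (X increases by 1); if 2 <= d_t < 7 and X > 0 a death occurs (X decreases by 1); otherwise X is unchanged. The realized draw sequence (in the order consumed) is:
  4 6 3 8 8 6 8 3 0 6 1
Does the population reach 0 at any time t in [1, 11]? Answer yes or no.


yes

t=0: X=1, d=4 → death, X_1=0
t=1: X=0, d=6 → hold, X_2=0
t=2: X=0, d=3 → hold, X_3=0
t=3: X=0, d=8 → hold, X_4=0
t=4: X=0, d=8 → hold, X_5=0
t=5: X=0, d=6 → hold, X_6=0
t=6: X=0, d=8 → hold, X_7=0
t=7: X=0, d=3 → hold, X_8=0
t=8: X=0, d=0 → birth, X_9=1
t=9: X=1, d=6 → death, X_10=0
t=10: X=0, d=1 → birth, X_11=1


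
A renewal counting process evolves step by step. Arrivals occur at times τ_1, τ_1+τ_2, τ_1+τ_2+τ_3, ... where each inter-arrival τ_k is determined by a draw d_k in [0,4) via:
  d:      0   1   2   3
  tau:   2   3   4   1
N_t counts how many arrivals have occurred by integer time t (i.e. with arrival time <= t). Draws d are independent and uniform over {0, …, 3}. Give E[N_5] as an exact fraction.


Inter-arrival values over d=0..3: [2, 3, 4, 1]
Each d has probability 1/4, so the pmf of τ is: f(1) = 1/4, f(2) = 1/4, f(3) = 1/4, f(4) = 1/4
Renewal equation for m(n) = E[N_n]: condition on τ_1 = k (if k <= n, one arrival plus a fresh copy on the remaining n−k steps): m(n) = F(n) + Σ_{k<=n} f(k)·m(n−k), where F(n) = P(τ <= n) and m(0) = 0
m(1) = F(1) = 1/4
m(2) = F(2) + f(1)·m(1) = 1/2 + 1/4·1/4 = 9/16
m(3) = F(3) + f(1)·m(2) + f(2)·m(1) = 3/4 + 1/4·9/16 + 1/4·1/4 = 61/64
m(4) = F(4) + f(1)·m(3) + f(2)·m(2) + f(3)·m(1) = 1 + 1/4·61/64 + 1/4·9/16 + 1/4·1/4 = 369/256
m(5) = F(5) + f(1)·m(4) + f(2)·m(3) + f(3)·m(2) + f(4)·m(1) = 1 + 1/4·369/256 + 1/4·61/64 + 1/4·9/16 + 1/4·1/4 = 1845/1024
E[N_5] = m(5) = 1845/1024

1845/1024


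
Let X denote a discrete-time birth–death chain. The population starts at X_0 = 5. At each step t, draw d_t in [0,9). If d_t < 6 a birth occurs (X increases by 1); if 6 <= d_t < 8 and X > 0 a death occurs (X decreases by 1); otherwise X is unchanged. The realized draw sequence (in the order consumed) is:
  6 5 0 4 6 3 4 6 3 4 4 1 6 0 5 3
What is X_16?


t=0: X=5, d=6 → death, X_1=4
t=1: X=4, d=5 → birth, X_2=5
t=2: X=5, d=0 → birth, X_3=6
t=3: X=6, d=4 → birth, X_4=7
t=4: X=7, d=6 → death, X_5=6
t=5: X=6, d=3 → birth, X_6=7
t=6: X=7, d=4 → birth, X_7=8
t=7: X=8, d=6 → death, X_8=7
t=8: X=7, d=3 → birth, X_9=8
t=9: X=8, d=4 → birth, X_10=9
t=10: X=9, d=4 → birth, X_11=10
t=11: X=10, d=1 → birth, X_12=11
t=12: X=11, d=6 → death, X_13=10
t=13: X=10, d=0 → birth, X_14=11
t=14: X=11, d=5 → birth, X_15=12
t=15: X=12, d=3 → birth, X_16=13

13


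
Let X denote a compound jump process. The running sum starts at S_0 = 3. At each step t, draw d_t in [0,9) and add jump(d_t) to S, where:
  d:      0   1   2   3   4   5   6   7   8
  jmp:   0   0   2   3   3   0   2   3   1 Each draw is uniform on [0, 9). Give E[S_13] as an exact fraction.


Outcome values over d=0..8: [0, 0, 2, 3, 3, 0, 2, 3, 1]
Σy = 14, Σy² = 36, M = 9
μ = 14/9 = 14/9,  σ² = 36/9 − (14/9)² = 128/81
E[S_13] = 3 + 13·(14/9) = 209/9

209/9


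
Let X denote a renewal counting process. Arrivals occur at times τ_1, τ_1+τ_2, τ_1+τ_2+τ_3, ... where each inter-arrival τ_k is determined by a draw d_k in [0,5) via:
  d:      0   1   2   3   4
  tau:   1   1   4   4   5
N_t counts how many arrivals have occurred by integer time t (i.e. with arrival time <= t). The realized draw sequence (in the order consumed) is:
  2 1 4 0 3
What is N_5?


2

draw d_1=2: τ_1=4, arrival time A_1=4
draw d_2=1: τ_2=1, arrival time A_2=5
draw d_3=4: τ_3=5, arrival time A_3=10
draw d_4=0: τ_4=1, arrival time A_4=11
draw d_5=3: τ_5=4, arrival time A_5=15
N_t over t=0..5: 0:0 1:0 2:0 3:0 4:1 5:2


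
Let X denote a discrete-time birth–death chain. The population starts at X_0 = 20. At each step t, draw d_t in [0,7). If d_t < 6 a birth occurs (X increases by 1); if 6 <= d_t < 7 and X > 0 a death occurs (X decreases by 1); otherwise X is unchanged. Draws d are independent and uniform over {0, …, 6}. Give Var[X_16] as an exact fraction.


384/49

X can drop by at most 1 per step and X_0 = 20 > T = 16, so X_t >= 20 − t >= 4 > 0 for every t <= 16: the floor at 0 (the 'and X > 0' condition) never binds. Hence X_16 = X_0 + Σ_{t<16} Y_t with i.i.d. increments Y_t = y(d_t) ∈ {+1, −1, 0}.
Outcome values over d=0..6: [1, 1, 1, 1, 1, 1, -1]
Σy = 5, Σy² = 7, M = 7
μ = 5/7 = 5/7,  σ² = 7/7 − (5/7)² = 24/49
Independent increments: Var[X_16] = 16·σ² = 16·(24/49) = 384/49


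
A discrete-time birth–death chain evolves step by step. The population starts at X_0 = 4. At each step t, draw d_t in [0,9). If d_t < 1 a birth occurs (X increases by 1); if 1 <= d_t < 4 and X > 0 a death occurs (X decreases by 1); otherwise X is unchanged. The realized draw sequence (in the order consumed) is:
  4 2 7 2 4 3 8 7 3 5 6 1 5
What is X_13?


0

t=0: X=4, d=4 → hold, X_1=4
t=1: X=4, d=2 → death, X_2=3
t=2: X=3, d=7 → hold, X_3=3
t=3: X=3, d=2 → death, X_4=2
t=4: X=2, d=4 → hold, X_5=2
t=5: X=2, d=3 → death, X_6=1
t=6: X=1, d=8 → hold, X_7=1
t=7: X=1, d=7 → hold, X_8=1
t=8: X=1, d=3 → death, X_9=0
t=9: X=0, d=5 → hold, X_10=0
t=10: X=0, d=6 → hold, X_11=0
t=11: X=0, d=1 → hold, X_12=0
t=12: X=0, d=5 → hold, X_13=0


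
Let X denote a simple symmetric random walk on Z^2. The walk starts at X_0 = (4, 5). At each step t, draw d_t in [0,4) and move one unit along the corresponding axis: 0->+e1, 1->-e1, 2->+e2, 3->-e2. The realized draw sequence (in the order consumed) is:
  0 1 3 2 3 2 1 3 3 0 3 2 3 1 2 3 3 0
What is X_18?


(4, 1)

t=0: X=(4, 5), d=0 → +e1, X_1=(5, 5)
t=1: X=(5, 5), d=1 → -e1, X_2=(4, 5)
t=2: X=(4, 5), d=3 → -e2, X_3=(4, 4)
t=3: X=(4, 4), d=2 → +e2, X_4=(4, 5)
t=4: X=(4, 5), d=3 → -e2, X_5=(4, 4)
t=5: X=(4, 4), d=2 → +e2, X_6=(4, 5)
t=6: X=(4, 5), d=1 → -e1, X_7=(3, 5)
t=7: X=(3, 5), d=3 → -e2, X_8=(3, 4)
t=8: X=(3, 4), d=3 → -e2, X_9=(3, 3)
t=9: X=(3, 3), d=0 → +e1, X_10=(4, 3)
t=10: X=(4, 3), d=3 → -e2, X_11=(4, 2)
t=11: X=(4, 2), d=2 → +e2, X_12=(4, 3)
t=12: X=(4, 3), d=3 → -e2, X_13=(4, 2)
t=13: X=(4, 2), d=1 → -e1, X_14=(3, 2)
t=14: X=(3, 2), d=2 → +e2, X_15=(3, 3)
t=15: X=(3, 3), d=3 → -e2, X_16=(3, 2)
t=16: X=(3, 2), d=3 → -e2, X_17=(3, 1)
t=17: X=(3, 1), d=0 → +e1, X_18=(4, 1)


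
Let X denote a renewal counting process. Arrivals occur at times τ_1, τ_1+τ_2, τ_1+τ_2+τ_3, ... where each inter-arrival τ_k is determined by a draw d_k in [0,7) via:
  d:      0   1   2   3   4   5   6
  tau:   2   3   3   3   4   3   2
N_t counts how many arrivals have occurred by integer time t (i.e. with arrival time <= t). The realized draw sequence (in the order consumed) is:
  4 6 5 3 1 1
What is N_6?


draw d_1=4: τ_1=4, arrival time A_1=4
draw d_2=6: τ_2=2, arrival time A_2=6
draw d_3=5: τ_3=3, arrival time A_3=9
draw d_4=3: τ_4=3, arrival time A_4=12
draw d_5=1: τ_5=3, arrival time A_5=15
draw d_6=1: τ_6=3, arrival time A_6=18
N_t over t=0..6: 0:0 1:0 2:0 3:0 4:1 5:1 6:2

2


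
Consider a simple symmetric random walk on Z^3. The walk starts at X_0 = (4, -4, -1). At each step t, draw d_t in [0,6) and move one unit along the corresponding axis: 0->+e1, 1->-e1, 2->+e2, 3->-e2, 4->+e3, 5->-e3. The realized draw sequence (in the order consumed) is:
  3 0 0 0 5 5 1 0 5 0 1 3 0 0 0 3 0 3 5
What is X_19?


t=0: X=(4, -4, -1), d=3 → -e2, X_1=(4, -5, -1)
t=1: X=(4, -5, -1), d=0 → +e1, X_2=(5, -5, -1)
t=2: X=(5, -5, -1), d=0 → +e1, X_3=(6, -5, -1)
t=3: X=(6, -5, -1), d=0 → +e1, X_4=(7, -5, -1)
t=4: X=(7, -5, -1), d=5 → -e3, X_5=(7, -5, -2)
t=5: X=(7, -5, -2), d=5 → -e3, X_6=(7, -5, -3)
t=6: X=(7, -5, -3), d=1 → -e1, X_7=(6, -5, -3)
t=7: X=(6, -5, -3), d=0 → +e1, X_8=(7, -5, -3)
t=8: X=(7, -5, -3), d=5 → -e3, X_9=(7, -5, -4)
t=9: X=(7, -5, -4), d=0 → +e1, X_10=(8, -5, -4)
t=10: X=(8, -5, -4), d=1 → -e1, X_11=(7, -5, -4)
t=11: X=(7, -5, -4), d=3 → -e2, X_12=(7, -6, -4)
t=12: X=(7, -6, -4), d=0 → +e1, X_13=(8, -6, -4)
t=13: X=(8, -6, -4), d=0 → +e1, X_14=(9, -6, -4)
t=14: X=(9, -6, -4), d=0 → +e1, X_15=(10, -6, -4)
t=15: X=(10, -6, -4), d=3 → -e2, X_16=(10, -7, -4)
t=16: X=(10, -7, -4), d=0 → +e1, X_17=(11, -7, -4)
t=17: X=(11, -7, -4), d=3 → -e2, X_18=(11, -8, -4)
t=18: X=(11, -8, -4), d=5 → -e3, X_19=(11, -8, -5)

(11, -8, -5)


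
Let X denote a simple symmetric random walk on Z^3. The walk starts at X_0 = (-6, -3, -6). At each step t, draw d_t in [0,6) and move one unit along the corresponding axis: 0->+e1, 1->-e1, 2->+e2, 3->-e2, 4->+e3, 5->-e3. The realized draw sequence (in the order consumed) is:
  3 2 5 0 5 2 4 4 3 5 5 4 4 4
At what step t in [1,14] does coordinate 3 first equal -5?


t=0: X=(-6, -3, -6), d=3 → -e2, X_1=(-6, -4, -6)
t=1: X=(-6, -4, -6), d=2 → +e2, X_2=(-6, -3, -6)
t=2: X=(-6, -3, -6), d=5 → -e3, X_3=(-6, -3, -7)
t=3: X=(-6, -3, -7), d=0 → +e1, X_4=(-5, -3, -7)
t=4: X=(-5, -3, -7), d=5 → -e3, X_5=(-5, -3, -8)
t=5: X=(-5, -3, -8), d=2 → +e2, X_6=(-5, -2, -8)
t=6: X=(-5, -2, -8), d=4 → +e3, X_7=(-5, -2, -7)
t=7: X=(-5, -2, -7), d=4 → +e3, X_8=(-5, -2, -6)
t=8: X=(-5, -2, -6), d=3 → -e2, X_9=(-5, -3, -6)
t=9: X=(-5, -3, -6), d=5 → -e3, X_10=(-5, -3, -7)
t=10: X=(-5, -3, -7), d=5 → -e3, X_11=(-5, -3, -8)
t=11: X=(-5, -3, -8), d=4 → +e3, X_12=(-5, -3, -7)
t=12: X=(-5, -3, -7), d=4 → +e3, X_13=(-5, -3, -6)
t=13: X=(-5, -3, -6), d=4 → +e3, X_14=(-5, -3, -5)

14


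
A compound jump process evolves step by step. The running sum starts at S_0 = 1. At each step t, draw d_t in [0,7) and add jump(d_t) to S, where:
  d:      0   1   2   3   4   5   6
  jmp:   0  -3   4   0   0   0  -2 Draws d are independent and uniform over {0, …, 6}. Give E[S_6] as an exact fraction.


Outcome values over d=0..6: [0, -3, 4, 0, 0, 0, -2]
Σy = -1, Σy² = 29, M = 7
μ = -1/7 = -1/7,  σ² = 29/7 − (-1/7)² = 202/49
E[S_6] = 1 + 6·(-1/7) = 1/7

1/7


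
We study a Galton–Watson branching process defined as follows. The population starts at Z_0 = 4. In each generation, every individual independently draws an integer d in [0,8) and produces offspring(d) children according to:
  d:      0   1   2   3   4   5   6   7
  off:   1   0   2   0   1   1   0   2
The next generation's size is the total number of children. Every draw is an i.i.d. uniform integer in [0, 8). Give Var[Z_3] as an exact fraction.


322959/65536

Outcome values over d=0..7: [1, 0, 2, 0, 1, 1, 0, 2]
Σy = 7, Σy² = 11, M = 8
μ = 7/8 = 7/8,  σ² = 11/8 − (7/8)² = 39/64
V_0 = 0, E_0 = 4
V_1 = 39/64·E_0 + (7/8)²·V_0 = 39/16;  E_1 = 7/2
V_2 = 39/64·E_1 + (7/8)²·V_1 = 4095/1024;  E_2 = 49/16
V_3 = 39/64·E_2 + (7/8)²·V_2 = 322959/65536;  E_3 = 343/128


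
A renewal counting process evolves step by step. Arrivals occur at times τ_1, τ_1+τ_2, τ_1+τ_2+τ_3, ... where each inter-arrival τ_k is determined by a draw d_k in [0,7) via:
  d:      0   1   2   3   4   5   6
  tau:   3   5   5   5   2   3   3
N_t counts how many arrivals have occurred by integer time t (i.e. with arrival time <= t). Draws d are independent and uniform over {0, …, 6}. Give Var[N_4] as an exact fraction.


Inter-arrival values over d=0..6: [3, 5, 5, 5, 2, 3, 3]
Each d has probability 1/7, so the pmf of τ is: f(2) = 1/7, f(3) = 3/7, f(5) = 3/7
Let p_n(j) = P(N_n = j), with p_0 = [1]. Condition on τ_1: p_n(0) = P(τ > n), and for j >= 1, p_n(j) = Σ_{k<=n} f(k)·p_{n−k}(j−1)
p_1 = [1]  (j = 0)
p_2 = [6/7, 1/7]  (j = 0..1)
p_3 = [3/7, 4/7]  (j = 0..1)
p_4 = [3/7, 27/49, 1/49]  (j = 0..2)
E[N_4] = Σ j·p_4(j) = 29/49;  E[N_4²] = Σ j²·p_4(j) = 31/49
Var[N_4] = 31/49 − (29/49)² = 678/2401

678/2401


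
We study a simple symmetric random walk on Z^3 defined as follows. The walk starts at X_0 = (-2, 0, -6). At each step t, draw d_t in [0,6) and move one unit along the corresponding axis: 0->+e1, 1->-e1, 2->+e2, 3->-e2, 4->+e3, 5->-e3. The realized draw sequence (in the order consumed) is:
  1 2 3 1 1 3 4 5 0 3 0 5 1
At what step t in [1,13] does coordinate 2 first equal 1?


t=0: X=(-2, 0, -6), d=1 → -e1, X_1=(-3, 0, -6)
t=1: X=(-3, 0, -6), d=2 → +e2, X_2=(-3, 1, -6)
t=2: X=(-3, 1, -6), d=3 → -e2, X_3=(-3, 0, -6)
t=3: X=(-3, 0, -6), d=1 → -e1, X_4=(-4, 0, -6)
t=4: X=(-4, 0, -6), d=1 → -e1, X_5=(-5, 0, -6)
t=5: X=(-5, 0, -6), d=3 → -e2, X_6=(-5, -1, -6)
t=6: X=(-5, -1, -6), d=4 → +e3, X_7=(-5, -1, -5)
t=7: X=(-5, -1, -5), d=5 → -e3, X_8=(-5, -1, -6)
t=8: X=(-5, -1, -6), d=0 → +e1, X_9=(-4, -1, -6)
t=9: X=(-4, -1, -6), d=3 → -e2, X_10=(-4, -2, -6)
t=10: X=(-4, -2, -6), d=0 → +e1, X_11=(-3, -2, -6)
t=11: X=(-3, -2, -6), d=5 → -e3, X_12=(-3, -2, -7)
t=12: X=(-3, -2, -7), d=1 → -e1, X_13=(-4, -2, -7)

2


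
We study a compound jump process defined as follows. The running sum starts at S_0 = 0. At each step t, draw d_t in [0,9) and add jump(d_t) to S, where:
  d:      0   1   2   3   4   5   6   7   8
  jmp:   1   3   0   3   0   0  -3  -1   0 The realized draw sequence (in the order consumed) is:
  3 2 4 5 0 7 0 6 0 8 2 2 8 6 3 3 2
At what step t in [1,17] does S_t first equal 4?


t=0: S=0, d=3, jump=3, S_1=3
t=1: S=3, d=2, jump=0, S_2=3
t=2: S=3, d=4, jump=0, S_3=3
t=3: S=3, d=5, jump=0, S_4=3
t=4: S=3, d=0, jump=1, S_5=4
t=5: S=4, d=7, jump=-1, S_6=3
t=6: S=3, d=0, jump=1, S_7=4
t=7: S=4, d=6, jump=-3, S_8=1
t=8: S=1, d=0, jump=1, S_9=2
t=9: S=2, d=8, jump=0, S_10=2
t=10: S=2, d=2, jump=0, S_11=2
t=11: S=2, d=2, jump=0, S_12=2
t=12: S=2, d=8, jump=0, S_13=2
t=13: S=2, d=6, jump=-3, S_14=-1
t=14: S=-1, d=3, jump=3, S_15=2
t=15: S=2, d=3, jump=3, S_16=5
t=16: S=5, d=2, jump=0, S_17=5

5
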